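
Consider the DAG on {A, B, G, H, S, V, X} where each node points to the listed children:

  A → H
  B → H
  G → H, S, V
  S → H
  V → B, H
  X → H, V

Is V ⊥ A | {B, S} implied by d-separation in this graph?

Yes

5 paths connect V and A; each must be blocked for d-separation to hold:
Path 1: V → B → H ← A
  B is a chain here and B is conditioned on, so the path is blocked at B.
Path 2: V ← X → H ← A
  H is a collider here and neither H nor any of its descendants is conditioned on, so the collider stays closed — the path is blocked at H.
Path 3: V ← G → S → H ← A
  S is a chain here and S is conditioned on, so the path is blocked at S.
Path 4: V ← G → H ← A
  H is a collider here and neither H nor any of its descendants is conditioned on, so the collider stays closed — the path is blocked at H.
Path 5: V → H ← A
  H is a collider here and neither H nor any of its descendants is conditioned on, so the collider stays closed — the path is blocked at H.
Since every path is blocked, d-separation holds.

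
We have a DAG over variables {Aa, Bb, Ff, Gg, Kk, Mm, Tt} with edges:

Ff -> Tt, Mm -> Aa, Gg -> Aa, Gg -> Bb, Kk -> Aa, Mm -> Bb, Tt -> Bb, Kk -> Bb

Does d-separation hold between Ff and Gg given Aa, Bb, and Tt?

Yes

We examine all 3 paths between Ff and Gg:
Path 1: Ff → Tt → Bb ← Gg
  Tt is a chain here and Tt is conditioned on, so the path is blocked at Tt.
Path 2: Ff → Tt → Bb ← Kk → Aa ← Gg
  Tt is a chain here and Tt is conditioned on, so the path is blocked at Tt.
Path 3: Ff → Tt → Bb ← Mm → Aa ← Gg
  Tt is a chain here and Tt is conditioned on, so the path is blocked at Tt.
Since every path is blocked, d-separation holds.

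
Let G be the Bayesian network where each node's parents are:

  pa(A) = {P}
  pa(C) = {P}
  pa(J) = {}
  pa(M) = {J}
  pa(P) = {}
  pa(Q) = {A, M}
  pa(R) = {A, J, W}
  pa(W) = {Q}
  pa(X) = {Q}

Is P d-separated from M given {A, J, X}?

4 paths connect P and M; each must be blocked for d-separation to hold:
Path 1: P → A → Q → W → R ← J → M
  A is a chain here and A is conditioned on, so the path is blocked at A.
Path 2: P → A → Q ← M
  A is a chain here and A is conditioned on, so the path is blocked at A.
Path 3: P → A → R ← W ← Q ← M
  A is a chain here and A is conditioned on, so the path is blocked at A.
Path 4: P → A → R ← J → M
  A is a chain here and A is conditioned on, so the path is blocked at A.
Every path is blocked, so P and M are d-separated given {A, J, X}.

Yes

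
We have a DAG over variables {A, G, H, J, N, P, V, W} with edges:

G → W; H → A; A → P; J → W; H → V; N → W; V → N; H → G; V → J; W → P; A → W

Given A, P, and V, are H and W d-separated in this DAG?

No

5 paths connect H and W; each must be blocked for d-separation to hold:
  1. H → A → W — A:chain[blocks] ⇒ blocked
  2. H → A → P ← W — A:chain[blocks]; P:collider[open] ⇒ blocked
  3. H → G → W — G:chain[open] ⇒ active
  4. H → V → N → W — V:chain[blocks]; N:chain[open] ⇒ blocked
  5. H → V → J → W — V:chain[blocks]; J:chain[open] ⇒ blocked
Because an active path exists, H and W are not d-separated.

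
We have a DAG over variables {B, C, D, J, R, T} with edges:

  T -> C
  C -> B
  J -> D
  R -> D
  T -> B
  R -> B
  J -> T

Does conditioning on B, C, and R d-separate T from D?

No

There are 3 undirected paths between T and D; checking each against the conditioning set {B, C, R}:
Path 1: T → B ← R → D
  R is a fork here and R is conditioned on, so the path is blocked at R.
Path 2: T ← J → D
  J is a fork and J is not conditioned on — no node blocks this path, so it is active.
Path 3: T → C → B ← R → D
  C is a chain here and C is conditioned on, so the path is blocked at C.
Because an active path exists, T and D are not d-separated.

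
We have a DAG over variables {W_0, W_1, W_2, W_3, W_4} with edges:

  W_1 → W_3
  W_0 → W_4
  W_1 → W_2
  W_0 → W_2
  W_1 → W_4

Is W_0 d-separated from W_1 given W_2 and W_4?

There are 2 undirected paths between W_0 and W_1; checking each against the conditioning set {W_2, W_4}:
Path 1: W_0 → W_4 ← W_1
  W_4 is a collider and W_4 is conditioned on, which opens it — no node blocks this path, so it is active.
Path 2: W_0 → W_2 ← W_1
  W_2 is a collider and W_2 is conditioned on, which opens it — no node blocks this path, so it is active.
At least one path is unblocked, so d-separation fails.

No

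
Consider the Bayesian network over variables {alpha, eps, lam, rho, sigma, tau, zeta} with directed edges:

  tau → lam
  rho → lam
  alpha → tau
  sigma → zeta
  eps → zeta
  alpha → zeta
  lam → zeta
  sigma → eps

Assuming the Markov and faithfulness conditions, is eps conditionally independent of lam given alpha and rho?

Yes

4 paths connect eps and lam; each must be blocked for d-separation to hold:
  1. eps ← sigma → zeta ← lam — sigma:fork[open]; zeta:collider[blocks] ⇒ blocked
  2. eps ← sigma → zeta ← alpha → tau → lam — sigma:fork[open]; zeta:collider[blocks]; alpha:fork[blocks]; tau:chain[open] ⇒ blocked
  3. eps → zeta ← lam — zeta:collider[blocks] ⇒ blocked
  4. eps → zeta ← alpha → tau → lam — zeta:collider[blocks]; alpha:fork[blocks]; tau:chain[open] ⇒ blocked
All paths are blocked; eps ⊥ lam | {alpha, rho} holds.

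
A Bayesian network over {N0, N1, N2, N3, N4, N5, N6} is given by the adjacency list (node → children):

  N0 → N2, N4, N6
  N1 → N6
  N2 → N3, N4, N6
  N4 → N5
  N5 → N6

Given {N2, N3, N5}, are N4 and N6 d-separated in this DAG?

No

5 paths connect N4 and N6; each must be blocked for d-separation to hold:
Path 1: N4 ← N2 → N6
  N2 is a fork here and N2 is conditioned on, so the path is blocked at N2.
Path 2: N4 ← N2 ← N0 → N6
  N2 is a chain here and N2 is conditioned on, so the path is blocked at N2.
Path 3: N4 ← N0 → N2 → N6
  N2 is a chain here and N2 is conditioned on, so the path is blocked at N2.
Path 4: N4 ← N0 → N6
  N0 is a fork and N0 is not conditioned on — no node blocks this path, so it is active.
Path 5: N4 → N5 → N6
  N5 is a chain here and N5 is conditioned on, so the path is blocked at N5.
At least one path is unblocked, so d-separation fails.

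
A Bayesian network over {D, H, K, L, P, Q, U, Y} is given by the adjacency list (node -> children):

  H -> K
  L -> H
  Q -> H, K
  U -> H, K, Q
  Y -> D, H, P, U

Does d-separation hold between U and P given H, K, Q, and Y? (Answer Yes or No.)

Yes

We examine all 6 paths between U and P:
Path 1: U → Q → K ← H ← Y → P
  Q is a chain here and Q is conditioned on, so the path is blocked at Q.
Path 2: U → Q → H ← Y → P
  Q is a chain here and Q is conditioned on, so the path is blocked at Q.
Path 3: U → K ← Q → H ← Y → P
  Q is a fork here and Q is conditioned on, so the path is blocked at Q.
Path 4: U → K ← H ← Y → P
  H is a chain here and H is conditioned on, so the path is blocked at H.
Path 5: U → H ← Y → P
  Y is a fork here and Y is conditioned on, so the path is blocked at Y.
Path 6: U ← Y → P
  Y is a fork here and Y is conditioned on, so the path is blocked at Y.
Every path is blocked, so U and P are d-separated given {H, K, Q, Y}.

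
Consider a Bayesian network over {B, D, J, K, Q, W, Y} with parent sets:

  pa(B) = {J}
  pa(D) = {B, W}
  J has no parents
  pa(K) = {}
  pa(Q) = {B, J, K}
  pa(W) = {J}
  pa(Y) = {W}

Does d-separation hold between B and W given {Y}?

3 paths connect B and W; each must be blocked for d-separation to hold:
  1. B → D ← W — D:collider[blocks] ⇒ blocked
  2. B → Q ← J → W — Q:collider[blocks]; J:fork[open] ⇒ blocked
  3. B ← J → W — J:fork[open] ⇒ active
At least one path is unblocked, so d-separation fails.

No — B and W are not d-separated given {Y}.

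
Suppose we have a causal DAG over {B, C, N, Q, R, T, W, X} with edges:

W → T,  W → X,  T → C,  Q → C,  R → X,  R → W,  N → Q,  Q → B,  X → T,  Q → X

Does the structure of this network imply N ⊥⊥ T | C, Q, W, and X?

4 paths connect N and T; each must be blocked for d-separation to hold:
  1. N → Q → X → T — Q:chain[blocks]; X:chain[blocks] ⇒ blocked
  2. N → Q → X ← W → T — Q:chain[blocks]; X:collider[open]; W:fork[blocks] ⇒ blocked
  3. N → Q → X ← R → W → T — Q:chain[blocks]; X:collider[open]; R:fork[open]; W:chain[blocks] ⇒ blocked
  4. N → Q → C ← T — Q:chain[blocks]; C:collider[open] ⇒ blocked
Every path is blocked, so N and T are d-separated given {C, Q, W, X}.

Yes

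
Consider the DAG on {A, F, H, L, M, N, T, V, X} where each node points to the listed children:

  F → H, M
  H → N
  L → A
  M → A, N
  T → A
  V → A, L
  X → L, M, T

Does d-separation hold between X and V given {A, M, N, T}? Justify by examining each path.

There are 6 undirected paths between X and V; checking each against the conditioning set {A, M, N, T}:
Path 1: X → L → A ← V
  L is a chain and L is not conditioned on; A is a collider and A is conditioned on, which opens it — no node blocks this path, so it is active.
Path 2: X → L ← V
  L is a collider and its descendant A is conditioned on, which opens it — no node blocks this path, so it is active.
Path 3: X → T → A ← L ← V
  T is a chain here and T is conditioned on, so the path is blocked at T.
Path 4: X → T → A ← V
  T is a chain here and T is conditioned on, so the path is blocked at T.
Path 5: X → M → A ← L ← V
  M is a chain here and M is conditioned on, so the path is blocked at M.
Path 6: X → M → A ← V
  M is a chain here and M is conditioned on, so the path is blocked at M.
At least one path is unblocked, so d-separation fails.

No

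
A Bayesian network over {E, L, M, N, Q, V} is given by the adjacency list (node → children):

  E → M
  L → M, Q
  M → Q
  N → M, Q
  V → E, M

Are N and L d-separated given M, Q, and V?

4 paths connect N and L; each must be blocked for d-separation to hold:
  1. N → Q ← M ← L — Q:collider[open]; M:chain[blocks] ⇒ blocked
  2. N → Q ← L — Q:collider[open] ⇒ active
  3. N → M → Q ← L — M:chain[blocks]; Q:collider[open] ⇒ blocked
  4. N → M ← L — M:collider[open] ⇒ active
Since the path N → Q ← L is active, N and L are not d-separated given {M, Q, V}.

No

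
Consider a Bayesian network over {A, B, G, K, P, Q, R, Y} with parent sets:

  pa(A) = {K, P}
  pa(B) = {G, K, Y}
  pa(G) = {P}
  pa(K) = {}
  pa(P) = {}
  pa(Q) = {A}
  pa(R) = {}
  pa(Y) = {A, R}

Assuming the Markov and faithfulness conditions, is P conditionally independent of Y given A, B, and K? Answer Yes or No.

No

There are 4 undirected paths between P and Y; checking each against the conditioning set {A, B, K}:
Path 1: P → G → B ← K → A → Y
  K is a fork here and K is conditioned on, so the path is blocked at K.
Path 2: P → G → B ← Y
  G is a chain and G is not conditioned on; B is a collider and B is conditioned on, which opens it — no node blocks this path, so it is active.
Path 3: P → A ← K → B ← Y
  K is a fork here and K is conditioned on, so the path is blocked at K.
Path 4: P → A → Y
  A is a chain here and A is conditioned on, so the path is blocked at A.
Since the path P → G → B ← Y is active, P and Y are not d-separated given {A, B, K}.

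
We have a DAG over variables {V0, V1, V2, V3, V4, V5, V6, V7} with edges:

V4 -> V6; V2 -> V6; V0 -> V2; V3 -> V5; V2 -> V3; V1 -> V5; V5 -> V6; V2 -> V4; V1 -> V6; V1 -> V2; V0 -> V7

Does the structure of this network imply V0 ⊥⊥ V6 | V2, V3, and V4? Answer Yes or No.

6 paths connect V0 and V6; each must be blocked for d-separation to hold:
Path 1: V0 → V2 ← V1 → V5 → V6
  V2 is a collider and V2 is conditioned on, which opens it; V1 is a fork and V1 is not conditioned on; V5 is a chain and V5 is not conditioned on — no node blocks this path, so it is active.
Path 2: V0 → V2 ← V1 → V6
  V2 is a collider and V2 is conditioned on, which opens it; V1 is a fork and V1 is not conditioned on — no node blocks this path, so it is active.
Path 3: V0 → V2 → V6
  V2 is a chain here and V2 is conditioned on, so the path is blocked at V2.
Path 4: V0 → V2 → V4 → V6
  V2 is a chain here and V2 is conditioned on, so the path is blocked at V2.
Path 5: V0 → V2 → V3 → V5 ← V1 → V6
  V2 is a chain here and V2 is conditioned on, so the path is blocked at V2.
Path 6: V0 → V2 → V3 → V5 → V6
  V2 is a chain here and V2 is conditioned on, so the path is blocked at V2.
Because an active path exists, V0 and V6 are not d-separated.

No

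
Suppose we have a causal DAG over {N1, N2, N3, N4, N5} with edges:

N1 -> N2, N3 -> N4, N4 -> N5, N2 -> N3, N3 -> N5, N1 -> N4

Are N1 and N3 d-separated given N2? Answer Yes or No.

We examine all 3 paths between N1 and N3:
Path 1: N1 → N4 ← N3
  N4 is a collider here and neither N4 nor any of its descendants is conditioned on, so the collider stays closed — the path is blocked at N4.
Path 2: N1 → N4 → N5 ← N3
  N5 is a collider here and neither N5 nor any of its descendants is conditioned on, so the collider stays closed — the path is blocked at N5.
Path 3: N1 → N2 → N3
  N2 is a chain here and N2 is conditioned on, so the path is blocked at N2.
Since every path is blocked, d-separation holds.

Yes — N1 and N3 are d-separated given {N2}.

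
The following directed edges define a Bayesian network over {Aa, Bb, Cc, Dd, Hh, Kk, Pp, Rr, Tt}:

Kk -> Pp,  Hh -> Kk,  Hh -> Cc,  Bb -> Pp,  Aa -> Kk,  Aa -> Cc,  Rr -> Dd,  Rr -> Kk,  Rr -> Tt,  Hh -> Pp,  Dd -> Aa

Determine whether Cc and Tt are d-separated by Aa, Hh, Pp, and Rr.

Yes

We examine all 6 paths between Cc and Tt:
Path 1: Cc ← Hh → Pp ← Kk ← Aa ← Dd ← Rr → Tt
  Hh is a fork here and Hh is conditioned on, so the path is blocked at Hh.
Path 2: Cc ← Hh → Pp ← Kk ← Rr → Tt
  Hh is a fork here and Hh is conditioned on, so the path is blocked at Hh.
Path 3: Cc ← Hh → Kk ← Aa ← Dd ← Rr → Tt
  Hh is a fork here and Hh is conditioned on, so the path is blocked at Hh.
Path 4: Cc ← Hh → Kk ← Rr → Tt
  Hh is a fork here and Hh is conditioned on, so the path is blocked at Hh.
Path 5: Cc ← Aa ← Dd ← Rr → Tt
  Aa is a chain here and Aa is conditioned on, so the path is blocked at Aa.
Path 6: Cc ← Aa → Kk ← Rr → Tt
  Aa is a fork here and Aa is conditioned on, so the path is blocked at Aa.
Every path is blocked, so Cc and Tt are d-separated given {Aa, Hh, Pp, Rr}.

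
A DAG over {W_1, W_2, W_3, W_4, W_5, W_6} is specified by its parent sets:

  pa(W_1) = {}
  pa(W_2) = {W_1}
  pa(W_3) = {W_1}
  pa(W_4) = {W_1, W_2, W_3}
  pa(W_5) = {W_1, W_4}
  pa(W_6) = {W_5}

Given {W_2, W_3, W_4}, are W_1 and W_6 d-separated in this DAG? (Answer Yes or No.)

No

We examine all 4 paths between W_1 and W_6:
Path 1: W_1 → W_2 → W_4 → W_5 → W_6
  W_2 is a chain here and W_2 is conditioned on, so the path is blocked at W_2.
Path 2: W_1 → W_4 → W_5 → W_6
  W_4 is a chain here and W_4 is conditioned on, so the path is blocked at W_4.
Path 3: W_1 → W_3 → W_4 → W_5 → W_6
  W_3 is a chain here and W_3 is conditioned on, so the path is blocked at W_3.
Path 4: W_1 → W_5 → W_6
  W_5 is a chain and W_5 is not conditioned on — no node blocks this path, so it is active.
At least one path is unblocked, so d-separation fails.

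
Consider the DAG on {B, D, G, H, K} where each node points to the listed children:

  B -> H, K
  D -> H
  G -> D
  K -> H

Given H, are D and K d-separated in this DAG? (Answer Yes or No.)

No

We examine all 2 paths between D and K:
  1. D → H ← K — H:collider[open] ⇒ active
  2. D → H ← B → K — H:collider[open]; B:fork[open] ⇒ active
Because an active path exists, D and K are not d-separated.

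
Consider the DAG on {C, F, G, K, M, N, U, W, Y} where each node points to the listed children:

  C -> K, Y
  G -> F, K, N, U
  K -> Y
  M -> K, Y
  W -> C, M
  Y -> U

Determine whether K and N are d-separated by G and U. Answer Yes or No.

6 paths connect K and N; each must be blocked for d-separation to hold:
Path 1: K ← M ← W → C → Y → U ← G → N
  G is a fork here and G is conditioned on, so the path is blocked at G.
Path 2: K ← M → Y → U ← G → N
  G is a fork here and G is conditioned on, so the path is blocked at G.
Path 3: K ← C ← W → M → Y → U ← G → N
  G is a fork here and G is conditioned on, so the path is blocked at G.
Path 4: K ← C → Y → U ← G → N
  G is a fork here and G is conditioned on, so the path is blocked at G.
Path 5: K ← G → N
  G is a fork here and G is conditioned on, so the path is blocked at G.
Path 6: K → Y → U ← G → N
  G is a fork here and G is conditioned on, so the path is blocked at G.
Since every path is blocked, d-separation holds.

Yes — K and N are d-separated given {G, U}.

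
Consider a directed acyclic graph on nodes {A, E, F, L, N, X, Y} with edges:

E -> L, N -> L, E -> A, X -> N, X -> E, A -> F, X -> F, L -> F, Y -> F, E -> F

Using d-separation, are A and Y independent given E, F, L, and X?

6 paths connect A and Y; each must be blocked for d-separation to hold:
  1. A ← E → L ← N ← X → F ← Y — E:fork[blocks]; L:collider[open]; N:chain[open]; X:fork[blocks]; F:collider[open] ⇒ blocked
  2. A ← E → L → F ← Y — E:fork[blocks]; L:chain[blocks]; F:collider[open] ⇒ blocked
  3. A ← E ← X → N → L → F ← Y — E:chain[blocks]; X:fork[blocks]; N:chain[open]; L:chain[blocks]; F:collider[open] ⇒ blocked
  4. A ← E ← X → F ← Y — E:chain[blocks]; X:fork[blocks]; F:collider[open] ⇒ blocked
  5. A ← E → F ← Y — E:fork[blocks]; F:collider[open] ⇒ blocked
  6. A → F ← Y — F:collider[open] ⇒ active
Because an active path exists, A and Y are not d-separated.

No — A and Y are not d-separated given {E, F, L, X}.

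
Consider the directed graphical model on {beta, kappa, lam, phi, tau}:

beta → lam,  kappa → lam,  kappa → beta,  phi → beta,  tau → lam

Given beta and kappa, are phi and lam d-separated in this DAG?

We examine all 2 paths between phi and lam:
  1. phi → beta → lam — beta:chain[blocks] ⇒ blocked
  2. phi → beta ← kappa → lam — beta:collider[open]; kappa:fork[blocks] ⇒ blocked
All paths are blocked; phi ⊥ lam | {beta, kappa} holds.

Yes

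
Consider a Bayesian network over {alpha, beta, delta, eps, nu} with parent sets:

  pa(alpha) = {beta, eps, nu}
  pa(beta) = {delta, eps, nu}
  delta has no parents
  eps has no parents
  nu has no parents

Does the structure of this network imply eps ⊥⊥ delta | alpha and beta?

3 paths connect eps and delta; each must be blocked for d-separation to hold:
Path 1: eps → alpha ← beta ← delta
  beta is a chain here and beta is conditioned on, so the path is blocked at beta.
Path 2: eps → alpha ← nu → beta ← delta
  alpha is a collider and alpha is conditioned on, which opens it; nu is a fork and nu is not conditioned on; beta is a collider and beta is conditioned on, which opens it — no node blocks this path, so it is active.
Path 3: eps → beta ← delta
  beta is a collider and beta is conditioned on, which opens it — no node blocks this path, so it is active.
Since the path eps → alpha ← nu → beta ← delta is active, eps and delta are not d-separated given {alpha, beta}.

No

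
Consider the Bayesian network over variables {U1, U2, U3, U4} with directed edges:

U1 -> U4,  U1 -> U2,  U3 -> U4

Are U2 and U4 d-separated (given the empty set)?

Only one path connects U2 and U4:
  1. U2 ← U1 → U4 — U1:fork[open] ⇒ active
Since the path U2 ← U1 → U4 is active, U2 and U4 are not d-separated given ∅.

No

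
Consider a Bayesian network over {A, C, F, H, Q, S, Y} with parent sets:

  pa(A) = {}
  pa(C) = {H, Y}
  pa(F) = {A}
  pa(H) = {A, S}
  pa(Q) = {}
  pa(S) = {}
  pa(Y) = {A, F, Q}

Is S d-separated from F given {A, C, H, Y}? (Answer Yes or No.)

Yes

Enumerating the 4 paths from S to F and testing each for blocking by {A, C, H, Y}:
  1. S → H → C ← Y ← F — H:chain[blocks]; C:collider[open]; Y:chain[blocks] ⇒ blocked
  2. S → H → C ← Y ← A → F — H:chain[blocks]; C:collider[open]; Y:chain[blocks]; A:fork[blocks] ⇒ blocked
  3. S → H ← A → Y ← F — H:collider[open]; A:fork[blocks]; Y:collider[open] ⇒ blocked
  4. S → H ← A → F — H:collider[open]; A:fork[blocks] ⇒ blocked
Since every path is blocked, d-separation holds.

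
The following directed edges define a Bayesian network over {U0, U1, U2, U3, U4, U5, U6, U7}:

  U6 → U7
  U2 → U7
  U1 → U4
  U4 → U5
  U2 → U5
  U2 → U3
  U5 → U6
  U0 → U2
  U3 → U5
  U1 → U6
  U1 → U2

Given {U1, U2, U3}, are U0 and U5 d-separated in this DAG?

We examine all 6 paths between U0 and U5:
Path 1: U0 → U2 → U7 ← U6 ← U5
  U2 is a chain here and U2 is conditioned on, so the path is blocked at U2.
Path 2: U0 → U2 → U7 ← U6 ← U1 → U4 → U5
  U2 is a chain here and U2 is conditioned on, so the path is blocked at U2.
Path 3: U0 → U2 → U5
  U2 is a chain here and U2 is conditioned on, so the path is blocked at U2.
Path 4: U0 → U2 → U3 → U5
  U2 is a chain here and U2 is conditioned on, so the path is blocked at U2.
Path 5: U0 → U2 ← U1 → U4 → U5
  U1 is a fork here and U1 is conditioned on, so the path is blocked at U1.
Path 6: U0 → U2 ← U1 → U6 ← U5
  U1 is a fork here and U1 is conditioned on, so the path is blocked at U1.
All paths are blocked; U0 ⊥ U5 | {U1, U2, U3} holds.

Yes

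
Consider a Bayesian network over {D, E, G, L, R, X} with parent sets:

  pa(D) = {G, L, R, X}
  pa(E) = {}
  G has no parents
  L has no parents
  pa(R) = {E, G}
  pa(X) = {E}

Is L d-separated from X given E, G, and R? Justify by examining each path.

Enumerating the 3 paths from L to X and testing each for blocking by {E, G, R}:
  1. L → D ← G → R ← E → X — D:collider[blocks]; G:fork[blocks]; R:collider[open]; E:fork[blocks] ⇒ blocked
  2. L → D ← X — D:collider[blocks] ⇒ blocked
  3. L → D ← R ← E → X — D:collider[blocks]; R:chain[blocks]; E:fork[blocks] ⇒ blocked
All paths are blocked; L ⊥ X | {E, G, R} holds.

Yes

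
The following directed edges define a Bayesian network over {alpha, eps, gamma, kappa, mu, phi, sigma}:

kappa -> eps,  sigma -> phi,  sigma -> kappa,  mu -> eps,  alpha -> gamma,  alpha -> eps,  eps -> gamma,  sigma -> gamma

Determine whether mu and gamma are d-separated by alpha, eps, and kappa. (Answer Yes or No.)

3 paths connect mu and gamma; each must be blocked for d-separation to hold:
Path 1: mu → eps → gamma
  eps is a chain here and eps is conditioned on, so the path is blocked at eps.
Path 2: mu → eps ← kappa ← sigma → gamma
  kappa is a chain here and kappa is conditioned on, so the path is blocked at kappa.
Path 3: mu → eps ← alpha → gamma
  alpha is a fork here and alpha is conditioned on, so the path is blocked at alpha.
Every path is blocked, so mu and gamma are d-separated given {alpha, eps, kappa}.

Yes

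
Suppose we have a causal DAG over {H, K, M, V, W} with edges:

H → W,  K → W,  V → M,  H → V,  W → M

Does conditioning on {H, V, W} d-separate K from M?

Yes

Enumerating the 2 paths from K to M and testing each for blocking by {H, V, W}:
Path 1: K → W ← H → V → M
  H is a fork here and H is conditioned on, so the path is blocked at H.
Path 2: K → W → M
  W is a chain here and W is conditioned on, so the path is blocked at W.
Every path is blocked, so K and M are d-separated given {H, V, W}.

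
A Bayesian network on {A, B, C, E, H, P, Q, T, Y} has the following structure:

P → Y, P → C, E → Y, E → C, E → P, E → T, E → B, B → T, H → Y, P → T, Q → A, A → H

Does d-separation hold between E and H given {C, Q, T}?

There are 5 undirected paths between E and H; checking each against the conditioning set {C, Q, T}:
Path 1: E → B → T ← P → Y ← H
  Y is a collider here and neither Y nor any of its descendants is conditioned on, so the collider stays closed — the path is blocked at Y.
Path 2: E → Y ← H
  Y is a collider here and neither Y nor any of its descendants is conditioned on, so the collider stays closed — the path is blocked at Y.
Path 3: E → C ← P → Y ← H
  Y is a collider here and neither Y nor any of its descendants is conditioned on, so the collider stays closed — the path is blocked at Y.
Path 4: E → T ← P → Y ← H
  Y is a collider here and neither Y nor any of its descendants is conditioned on, so the collider stays closed — the path is blocked at Y.
Path 5: E → P → Y ← H
  Y is a collider here and neither Y nor any of its descendants is conditioned on, so the collider stays closed — the path is blocked at Y.
Since every path is blocked, d-separation holds.

Yes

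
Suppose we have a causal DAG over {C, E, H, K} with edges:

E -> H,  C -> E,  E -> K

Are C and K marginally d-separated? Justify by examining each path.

Only one path connects C and K:
Path 1: C → E → K
  E is a chain and E is not conditioned on — no node blocks this path, so it is active.
Because an active path exists, C and K are not d-separated.

No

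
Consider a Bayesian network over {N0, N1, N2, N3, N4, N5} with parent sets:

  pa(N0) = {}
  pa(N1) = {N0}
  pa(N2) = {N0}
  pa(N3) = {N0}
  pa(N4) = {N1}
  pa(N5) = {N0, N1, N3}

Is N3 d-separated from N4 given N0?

We examine all 4 paths between N3 and N4:
  1. N3 → N5 ← N1 → N4 — N5:collider[blocks]; N1:fork[open] ⇒ blocked
  2. N3 → N5 ← N0 → N1 → N4 — N5:collider[blocks]; N0:fork[blocks]; N1:chain[open] ⇒ blocked
  3. N3 ← N0 → N1 → N4 — N0:fork[blocks]; N1:chain[open] ⇒ blocked
  4. N3 ← N0 → N5 ← N1 → N4 — N0:fork[blocks]; N5:collider[blocks]; N1:fork[open] ⇒ blocked
All paths are blocked; N3 ⊥ N4 | {N0} holds.

Yes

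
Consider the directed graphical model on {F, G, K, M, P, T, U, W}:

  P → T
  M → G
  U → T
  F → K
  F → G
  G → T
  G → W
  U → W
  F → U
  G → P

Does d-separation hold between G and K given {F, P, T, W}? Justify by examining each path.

Yes

We examine all 4 paths between G and K:
Path 1: G → W ← U ← F → K
  F is a fork here and F is conditioned on, so the path is blocked at F.
Path 2: G ← F → K
  F is a fork here and F is conditioned on, so the path is blocked at F.
Path 3: G → T ← U ← F → K
  F is a fork here and F is conditioned on, so the path is blocked at F.
Path 4: G → P → T ← U ← F → K
  P is a chain here and P is conditioned on, so the path is blocked at P.
Every path is blocked, so G and K are d-separated given {F, P, T, W}.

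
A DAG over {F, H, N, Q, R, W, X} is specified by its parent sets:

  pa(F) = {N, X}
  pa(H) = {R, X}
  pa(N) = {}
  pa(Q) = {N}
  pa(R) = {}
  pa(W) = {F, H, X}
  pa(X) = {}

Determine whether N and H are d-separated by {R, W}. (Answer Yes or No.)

Enumerating the 4 paths from N to H and testing each for blocking by {R, W}:
Path 1: N → F → W ← X → H
  F is a chain and F is not conditioned on; W is a collider and W is conditioned on, which opens it; X is a fork and X is not conditioned on — no node blocks this path, so it is active.
Path 2: N → F → W ← H
  F is a chain and F is not conditioned on; W is a collider and W is conditioned on, which opens it — no node blocks this path, so it is active.
Path 3: N → F ← X → W ← H
  F is a collider and its descendant W is conditioned on, which opens it; X is a fork and X is not conditioned on; W is a collider and W is conditioned on, which opens it — no node blocks this path, so it is active.
Path 4: N → F ← X → H
  F is a collider and its descendant W is conditioned on, which opens it; X is a fork and X is not conditioned on — no node blocks this path, so it is active.
Since the path N → F → W ← X → H is active, N and H are not d-separated given {R, W}.

No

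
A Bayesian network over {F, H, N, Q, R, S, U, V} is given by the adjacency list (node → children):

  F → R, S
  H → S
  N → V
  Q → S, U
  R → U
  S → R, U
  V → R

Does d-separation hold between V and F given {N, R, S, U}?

We examine all 4 paths between V and F:
Path 1: V → R ← F
  R is a collider and R is conditioned on, which opens it — no node blocks this path, so it is active.
Path 2: V → R ← S ← F
  S is a chain here and S is conditioned on, so the path is blocked at S.
Path 3: V → R → U ← Q → S ← F
  R is a chain here and R is conditioned on, so the path is blocked at R.
Path 4: V → R → U ← S ← F
  R is a chain here and R is conditioned on, so the path is blocked at R.
Because an active path exists, V and F are not d-separated.

No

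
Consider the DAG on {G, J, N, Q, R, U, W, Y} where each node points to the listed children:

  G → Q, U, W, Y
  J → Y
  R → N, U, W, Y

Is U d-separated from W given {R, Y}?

No — U and W are not d-separated given {R, Y}.

There are 4 undirected paths between U and W; checking each against the conditioning set {R, Y}:
  1. U ← G → Y ← R → W — G:fork[open]; Y:collider[open]; R:fork[blocks] ⇒ blocked
  2. U ← G → W — G:fork[open] ⇒ active
  3. U ← R → Y ← G → W — R:fork[blocks]; Y:collider[open]; G:fork[open] ⇒ blocked
  4. U ← R → W — R:fork[blocks] ⇒ blocked
Since the path U ← G → W is active, U and W are not d-separated given {R, Y}.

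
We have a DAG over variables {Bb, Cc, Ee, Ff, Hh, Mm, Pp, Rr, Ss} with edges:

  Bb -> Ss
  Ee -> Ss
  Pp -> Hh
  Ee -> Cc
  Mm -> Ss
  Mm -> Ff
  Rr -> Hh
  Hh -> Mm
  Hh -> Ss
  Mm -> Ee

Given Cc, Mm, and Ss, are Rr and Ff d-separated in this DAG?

There are 3 undirected paths between Rr and Ff; checking each against the conditioning set {Cc, Mm, Ss}:
  1. Rr → Hh → Ss ← Ee ← Mm → Ff — Hh:chain[open]; Ss:collider[open]; Ee:chain[open]; Mm:fork[blocks] ⇒ blocked
  2. Rr → Hh → Ss ← Mm → Ff — Hh:chain[open]; Ss:collider[open]; Mm:fork[blocks] ⇒ blocked
  3. Rr → Hh → Mm → Ff — Hh:chain[open]; Mm:chain[blocks] ⇒ blocked
Since every path is blocked, d-separation holds.

Yes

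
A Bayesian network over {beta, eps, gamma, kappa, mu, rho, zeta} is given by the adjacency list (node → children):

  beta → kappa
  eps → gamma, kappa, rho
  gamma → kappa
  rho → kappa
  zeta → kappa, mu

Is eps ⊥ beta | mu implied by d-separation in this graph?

Yes — eps and beta are d-separated given {mu}.

We examine all 3 paths between eps and beta:
Path 1: eps → rho → kappa ← beta
  kappa is a collider here and neither kappa nor any of its descendants is conditioned on, so the collider stays closed — the path is blocked at kappa.
Path 2: eps → gamma → kappa ← beta
  kappa is a collider here and neither kappa nor any of its descendants is conditioned on, so the collider stays closed — the path is blocked at kappa.
Path 3: eps → kappa ← beta
  kappa is a collider here and neither kappa nor any of its descendants is conditioned on, so the collider stays closed — the path is blocked at kappa.
Every path is blocked, so eps and beta are d-separated given {mu}.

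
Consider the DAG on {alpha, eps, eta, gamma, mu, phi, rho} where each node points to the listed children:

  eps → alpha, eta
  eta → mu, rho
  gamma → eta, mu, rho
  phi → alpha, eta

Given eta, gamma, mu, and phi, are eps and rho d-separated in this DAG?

There are 6 undirected paths between eps and rho; checking each against the conditioning set {eta, gamma, mu, phi}:
  1. eps → eta → mu ← gamma → rho — eta:chain[blocks]; mu:collider[open]; gamma:fork[blocks] ⇒ blocked
  2. eps → eta → rho — eta:chain[blocks] ⇒ blocked
  3. eps → eta ← gamma → rho — eta:collider[open]; gamma:fork[blocks] ⇒ blocked
  4. eps → alpha ← phi → eta → mu ← gamma → rho — alpha:collider[blocks]; phi:fork[blocks]; eta:chain[blocks]; mu:collider[open]; gamma:fork[blocks] ⇒ blocked
  5. eps → alpha ← phi → eta → rho — alpha:collider[blocks]; phi:fork[blocks]; eta:chain[blocks] ⇒ blocked
  6. eps → alpha ← phi → eta ← gamma → rho — alpha:collider[blocks]; phi:fork[blocks]; eta:collider[open]; gamma:fork[blocks] ⇒ blocked
Every path is blocked, so eps and rho are d-separated given {eta, gamma, mu, phi}.

Yes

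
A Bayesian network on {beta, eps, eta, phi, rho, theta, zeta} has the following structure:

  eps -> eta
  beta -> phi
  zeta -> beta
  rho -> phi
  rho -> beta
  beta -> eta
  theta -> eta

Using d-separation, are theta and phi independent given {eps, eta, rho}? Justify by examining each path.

No

2 paths connect theta and phi; each must be blocked for d-separation to hold:
Path 1: theta → eta ← beta ← rho → phi
  rho is a fork here and rho is conditioned on, so the path is blocked at rho.
Path 2: theta → eta ← beta → phi
  eta is a collider and eta is conditioned on, which opens it; beta is a fork and beta is not conditioned on — no node blocks this path, so it is active.
Since the path theta → eta ← beta → phi is active, theta and phi are not d-separated given {eps, eta, rho}.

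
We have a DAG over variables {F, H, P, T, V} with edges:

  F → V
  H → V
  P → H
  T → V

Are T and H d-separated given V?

There is one path between T and H:
  1. T → V ← H — V:collider[open] ⇒ active
Because an active path exists, T and H are not d-separated.

No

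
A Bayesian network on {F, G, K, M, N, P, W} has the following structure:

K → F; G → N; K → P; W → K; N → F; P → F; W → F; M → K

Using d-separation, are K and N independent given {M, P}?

Enumerating the 3 paths from K to N and testing each for blocking by {M, P}:
Path 1: K → P → F ← N
  P is a chain here and P is conditioned on, so the path is blocked at P.
Path 2: K → F ← N
  F is a collider here and neither F nor any of its descendants is conditioned on, so the collider stays closed — the path is blocked at F.
Path 3: K ← W → F ← N
  F is a collider here and neither F nor any of its descendants is conditioned on, so the collider stays closed — the path is blocked at F.
Every path is blocked, so K and N are d-separated given {M, P}.

Yes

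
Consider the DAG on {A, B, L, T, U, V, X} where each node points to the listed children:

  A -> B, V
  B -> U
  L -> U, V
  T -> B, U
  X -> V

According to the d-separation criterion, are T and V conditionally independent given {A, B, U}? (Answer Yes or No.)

4 paths connect T and V; each must be blocked for d-separation to hold:
  1. T → U ← L → V — U:collider[open]; L:fork[open] ⇒ active
  2. T → U ← B ← A → V — U:collider[open]; B:chain[blocks]; A:fork[blocks] ⇒ blocked
  3. T → B ← A → V — B:collider[open]; A:fork[blocks] ⇒ blocked
  4. T → B → U ← L → V — B:chain[blocks]; U:collider[open]; L:fork[open] ⇒ blocked
Because an active path exists, T and V are not d-separated.

No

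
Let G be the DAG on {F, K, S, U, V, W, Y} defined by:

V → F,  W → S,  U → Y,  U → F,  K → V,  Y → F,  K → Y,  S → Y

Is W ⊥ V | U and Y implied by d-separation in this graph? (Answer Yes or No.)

No

We examine all 3 paths between W and V:
Path 1: W → S → Y ← K → V
  S is a chain and S is not conditioned on; Y is a collider and Y is conditioned on, which opens it; K is a fork and K is not conditioned on — no node blocks this path, so it is active.
Path 2: W → S → Y ← U → F ← V
  U is a fork here and U is conditioned on, so the path is blocked at U.
Path 3: W → S → Y → F ← V
  Y is a chain here and Y is conditioned on, so the path is blocked at Y.
At least one path is unblocked, so d-separation fails.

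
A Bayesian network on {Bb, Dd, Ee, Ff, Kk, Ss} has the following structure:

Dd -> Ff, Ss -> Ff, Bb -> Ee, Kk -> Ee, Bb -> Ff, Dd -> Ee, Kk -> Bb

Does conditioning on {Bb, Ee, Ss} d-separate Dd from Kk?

No

Enumerating the 4 paths from Dd to Kk and testing each for blocking by {Bb, Ee, Ss}:
Path 1: Dd → Ee ← Bb ← Kk
  Bb is a chain here and Bb is conditioned on, so the path is blocked at Bb.
Path 2: Dd → Ee ← Kk
  Ee is a collider and Ee is conditioned on, which opens it — no node blocks this path, so it is active.
Path 3: Dd → Ff ← Bb → Ee ← Kk
  Ff is a collider here and neither Ff nor any of its descendants is conditioned on, so the collider stays closed — the path is blocked at Ff.
Path 4: Dd → Ff ← Bb ← Kk
  Ff is a collider here and neither Ff nor any of its descendants is conditioned on, so the collider stays closed — the path is blocked at Ff.
At least one path is unblocked, so d-separation fails.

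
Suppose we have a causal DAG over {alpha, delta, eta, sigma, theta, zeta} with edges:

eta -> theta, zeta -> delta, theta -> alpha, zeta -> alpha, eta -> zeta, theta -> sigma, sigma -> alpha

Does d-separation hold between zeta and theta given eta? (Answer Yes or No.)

Enumerating the 3 paths from zeta to theta and testing each for blocking by {eta}:
Path 1: zeta → alpha ← sigma ← theta
  alpha is a collider here and neither alpha nor any of its descendants is conditioned on, so the collider stays closed — the path is blocked at alpha.
Path 2: zeta → alpha ← theta
  alpha is a collider here and neither alpha nor any of its descendants is conditioned on, so the collider stays closed — the path is blocked at alpha.
Path 3: zeta ← eta → theta
  eta is a fork here and eta is conditioned on, so the path is blocked at eta.
Since every path is blocked, d-separation holds.

Yes — zeta and theta are d-separated given {eta}.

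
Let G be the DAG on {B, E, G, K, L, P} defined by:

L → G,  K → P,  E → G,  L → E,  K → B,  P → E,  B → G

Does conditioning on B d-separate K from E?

3 paths connect K and E; each must be blocked for d-separation to hold:
Path 1: K → B → G ← L → E
  B is a chain here and B is conditioned on, so the path is blocked at B.
Path 2: K → B → G ← E
  B is a chain here and B is conditioned on, so the path is blocked at B.
Path 3: K → P → E
  P is a chain and P is not conditioned on — no node blocks this path, so it is active.
Because an active path exists, K and E are not d-separated.

No — K and E are not d-separated given {B}.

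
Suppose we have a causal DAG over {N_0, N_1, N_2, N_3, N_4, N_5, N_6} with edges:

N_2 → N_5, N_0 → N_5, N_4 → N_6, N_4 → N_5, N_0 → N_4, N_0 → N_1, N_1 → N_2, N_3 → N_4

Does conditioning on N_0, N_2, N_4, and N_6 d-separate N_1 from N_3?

4 paths connect N_1 and N_3; each must be blocked for d-separation to hold:
Path 1: N_1 → N_2 → N_5 ← N_4 ← N_3
  N_2 is a chain here and N_2 is conditioned on, so the path is blocked at N_2.
Path 2: N_1 → N_2 → N_5 ← N_0 → N_4 ← N_3
  N_2 is a chain here and N_2 is conditioned on, so the path is blocked at N_2.
Path 3: N_1 ← N_0 → N_5 ← N_4 ← N_3
  N_0 is a fork here and N_0 is conditioned on, so the path is blocked at N_0.
Path 4: N_1 ← N_0 → N_4 ← N_3
  N_0 is a fork here and N_0 is conditioned on, so the path is blocked at N_0.
Since every path is blocked, d-separation holds.

Yes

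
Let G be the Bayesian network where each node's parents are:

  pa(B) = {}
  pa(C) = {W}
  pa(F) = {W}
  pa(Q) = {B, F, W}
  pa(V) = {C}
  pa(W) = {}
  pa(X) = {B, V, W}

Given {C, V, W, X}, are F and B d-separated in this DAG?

6 paths connect F and B; each must be blocked for d-separation to hold:
Path 1: F → Q ← W → C → V → X ← B
  Q is a collider here and neither Q nor any of its descendants is conditioned on, so the collider stays closed — the path is blocked at Q.
Path 2: F → Q ← W → X ← B
  Q is a collider here and neither Q nor any of its descendants is conditioned on, so the collider stays closed — the path is blocked at Q.
Path 3: F → Q ← B
  Q is a collider here and neither Q nor any of its descendants is conditioned on, so the collider stays closed — the path is blocked at Q.
Path 4: F ← W → C → V → X ← B
  W is a fork here and W is conditioned on, so the path is blocked at W.
Path 5: F ← W → Q ← B
  W is a fork here and W is conditioned on, so the path is blocked at W.
Path 6: F ← W → X ← B
  W is a fork here and W is conditioned on, so the path is blocked at W.
Since every path is blocked, d-separation holds.

Yes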